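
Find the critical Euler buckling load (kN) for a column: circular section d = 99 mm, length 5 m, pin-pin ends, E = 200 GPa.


I = pi * d^4 / 64 = 4715314.64 mm^4
L = 5000.0 mm
P_cr = pi^2 * E * I / L^2
= 9.8696 * 200000.0 * 4715314.64 / 5000.0^2
= 372306.32 N = 372.3063 kN

372.3063 kN


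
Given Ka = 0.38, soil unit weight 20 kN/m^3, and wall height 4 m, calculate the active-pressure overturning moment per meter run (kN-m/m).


Pa = 0.5 * Ka * gamma * H^2
= 0.5 * 0.38 * 20 * 4^2
= 60.8 kN/m
Arm = H / 3 = 4 / 3 = 1.3333 m
Mo = Pa * arm = Pa * H / 3 = 60.8 * 4 / 3 = 81.0667 kN-m/m

81.0667 kN-m/m


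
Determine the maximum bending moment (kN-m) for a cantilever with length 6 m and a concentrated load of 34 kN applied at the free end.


For a cantilever with a point load at the free end:
M_max = P * L = 34 * 6 = 204 kN-m

204 kN-m


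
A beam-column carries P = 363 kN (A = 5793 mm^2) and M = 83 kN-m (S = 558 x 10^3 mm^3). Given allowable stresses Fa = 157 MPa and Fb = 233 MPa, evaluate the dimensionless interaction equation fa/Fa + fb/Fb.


f_a = P / A = 363000.0 / 5793 = 62.6618 MPa
f_b = M / S = 83000000.0 / 558000.0 = 148.7455 MPa
Ratio = f_a / Fa + f_b / Fb
= 62.6618 / 157 + 148.7455 / 233
= 1.0375 (dimensionless)

1.0375 (dimensionless)


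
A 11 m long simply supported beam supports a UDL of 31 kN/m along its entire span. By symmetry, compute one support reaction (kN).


Total load = w * L = 31 * 11 = 341 kN
By symmetry, each reaction R = total / 2 = 341 / 2 = 170.5 kN

170.5 kN


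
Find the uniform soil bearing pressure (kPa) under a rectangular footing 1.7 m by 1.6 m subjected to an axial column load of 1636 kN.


A = 1.7 * 1.6 = 2.72 m^2
q = P / A = 1636 / 2.72
= 601.4706 kPa

601.4706 kPa


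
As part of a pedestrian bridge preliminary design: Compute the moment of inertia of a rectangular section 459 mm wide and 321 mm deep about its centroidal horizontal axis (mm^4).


I = b * h^3 / 12
= 459 * 321^3 / 12
= 459 * 33076161 / 12
= 1265163158.25 mm^4

1265163158.25 mm^4


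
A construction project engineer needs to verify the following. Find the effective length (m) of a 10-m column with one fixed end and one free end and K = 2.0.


L_eff = K * L
= 2.0 * 10
= 20.0 m

20.0 m


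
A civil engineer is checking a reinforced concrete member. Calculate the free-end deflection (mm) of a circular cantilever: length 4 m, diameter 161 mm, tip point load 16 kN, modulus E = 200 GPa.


I = pi * d^4 / 64 = pi * 161^4 / 64 = 32981727.78 mm^4
L = 4000.0 mm, P = 16000.0 N, E = 200000.0 MPa
delta = P * L^3 / (3 * E * I)
= 16000.0 * 4000.0^3 / (3 * 200000.0 * 32981727.78)
= 51.7458 mm

51.7458 mm


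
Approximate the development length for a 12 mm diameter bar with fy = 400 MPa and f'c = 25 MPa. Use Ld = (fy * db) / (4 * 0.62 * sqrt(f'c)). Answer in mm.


Ld = (fy * db) / (4 * 0.62 * sqrt(f'c))
= (400 * 12) / (4 * 0.62 * sqrt(25))
= 4800 / 12.4
= 387.1 mm

387.1 mm


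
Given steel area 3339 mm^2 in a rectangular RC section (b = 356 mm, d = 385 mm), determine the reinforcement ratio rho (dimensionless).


rho = As / (b * d)
= 3339 / (356 * 385)
= 3339 / 137060
= 0.024362 (dimensionless)

0.024362 (dimensionless)


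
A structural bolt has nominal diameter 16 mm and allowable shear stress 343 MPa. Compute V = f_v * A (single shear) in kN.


A = pi * d^2 / 4 = pi * 16^2 / 4 = 201.0619 mm^2
V = f_v * A / 1000 = 343 * 201.0619 / 1000
= 68.9642 kN

68.9642 kN


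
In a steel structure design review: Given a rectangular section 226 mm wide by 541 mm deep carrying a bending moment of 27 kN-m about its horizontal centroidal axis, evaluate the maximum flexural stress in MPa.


I = b * h^3 / 12 = 226 * 541^3 / 12 = 2982077928.83 mm^4
y = h / 2 = 541 / 2 = 270.5 mm
M = 27 kN-m = 27000000.0 N-mm
sigma = M * y / I = 27000000.0 * 270.5 / 2982077928.83
= 2.45 MPa

2.45 MPa


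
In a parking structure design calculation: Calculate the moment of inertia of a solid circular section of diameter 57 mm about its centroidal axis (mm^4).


r = d / 2 = 57 / 2 = 28.5 mm
I = pi * r^4 / 4 = pi * 28.5^4 / 4
= 518166.49 mm^4

518166.49 mm^4


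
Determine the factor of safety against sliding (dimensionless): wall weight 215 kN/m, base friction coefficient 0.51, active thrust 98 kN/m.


Resisting force = mu * W = 0.51 * 215 = 109.65 kN/m
FOS = Resisting / Driving = 109.65 / 98
= 1.1189 (dimensionless)

1.1189 (dimensionless)


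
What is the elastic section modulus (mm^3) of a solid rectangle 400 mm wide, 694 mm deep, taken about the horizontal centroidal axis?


S = b * h^2 / 6
= 400 * 694^2 / 6
= 400 * 481636 / 6
= 32109066.67 mm^3

32109066.67 mm^3


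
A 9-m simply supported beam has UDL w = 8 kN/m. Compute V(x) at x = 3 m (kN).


R_A = w * L / 2 = 8 * 9 / 2 = 36.0 kN
V(x) = R_A - w * x = 36.0 - 8 * 3
= 12.0 kN

12.0 kN


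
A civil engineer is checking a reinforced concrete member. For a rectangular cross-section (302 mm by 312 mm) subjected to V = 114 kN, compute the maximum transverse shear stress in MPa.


A = b * h = 302 * 312 = 94224 mm^2
V = 114 kN = 114000.0 N
tau_max = 1.5 * V / A = 1.5 * 114000.0 / 94224
= 1.8148 MPa

1.8148 MPa


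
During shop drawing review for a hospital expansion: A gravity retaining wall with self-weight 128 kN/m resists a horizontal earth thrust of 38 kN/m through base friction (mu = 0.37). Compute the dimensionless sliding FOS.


Resisting force = mu * W = 0.37 * 128 = 47.36 kN/m
FOS = Resisting / Driving = 47.36 / 38
= 1.2463 (dimensionless)

1.2463 (dimensionless)


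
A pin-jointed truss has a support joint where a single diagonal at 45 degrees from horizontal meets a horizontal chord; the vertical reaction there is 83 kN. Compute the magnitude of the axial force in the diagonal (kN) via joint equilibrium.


At the joint, only the diagonal has a vertical component, so vertical equilibrium gives:
F * sin(45) = 83
F = 83 / sin(45)
= 83 / 0.707107
= 117.38 kN

117.38 kN


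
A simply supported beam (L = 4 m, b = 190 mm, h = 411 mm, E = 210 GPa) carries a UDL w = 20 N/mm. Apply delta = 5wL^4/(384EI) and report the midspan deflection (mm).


I = 190 * 411^3 / 12 = 1099253407.5 mm^4
L = 4000.0 mm, w = 20 N/mm, E = 210000.0 MPa
delta = 5 * w * L^4 / (384 * E * I)
= 5 * 20 * 4000.0^4 / (384 * 210000.0 * 1099253407.5)
= 0.2888 mm

0.2888 mm


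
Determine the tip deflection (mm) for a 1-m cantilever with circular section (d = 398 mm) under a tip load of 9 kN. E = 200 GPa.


I = pi * d^4 / 64 = pi * 398^4 / 64 = 1231692188.23 mm^4
L = 1000.0 mm, P = 9000.0 N, E = 200000.0 MPa
delta = P * L^3 / (3 * E * I)
= 9000.0 * 1000.0^3 / (3 * 200000.0 * 1231692188.23)
= 0.0122 mm

0.0122 mm


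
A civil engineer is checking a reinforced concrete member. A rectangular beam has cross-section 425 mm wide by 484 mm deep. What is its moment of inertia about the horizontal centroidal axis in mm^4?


I = b * h^3 / 12
= 425 * 484^3 / 12
= 425 * 113379904 / 12
= 4015538266.67 mm^4

4015538266.67 mm^4


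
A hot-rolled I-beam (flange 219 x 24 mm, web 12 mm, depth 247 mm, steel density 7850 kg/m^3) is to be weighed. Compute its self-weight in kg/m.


A_flanges = 2 * 219 * 24 = 10512 mm^2
A_web = (247 - 2 * 24) * 12 = 2388 mm^2
A_total = 10512 + 2388 = 12900 mm^2 = 0.012900 m^2
Weight = rho * A = 7850 * 0.012900 = 101.265 kg/m

101.265 kg/m


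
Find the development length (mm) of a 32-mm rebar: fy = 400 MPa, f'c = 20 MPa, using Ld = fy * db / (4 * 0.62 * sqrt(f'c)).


Ld = (fy * db) / (4 * 0.62 * sqrt(f'c))
= (400 * 32) / (4 * 0.62 * sqrt(20))
= 12800 / 11.0909
= 1154.1 mm

1154.1 mm


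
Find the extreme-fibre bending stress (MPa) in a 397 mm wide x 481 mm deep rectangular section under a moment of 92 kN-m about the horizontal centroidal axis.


I = b * h^3 / 12 = 397 * 481^3 / 12 = 3681666873.08 mm^4
y = h / 2 = 481 / 2 = 240.5 mm
M = 92 kN-m = 92000000.0 N-mm
sigma = M * y / I = 92000000.0 * 240.5 / 3681666873.08
= 6.01 MPa

6.01 MPa


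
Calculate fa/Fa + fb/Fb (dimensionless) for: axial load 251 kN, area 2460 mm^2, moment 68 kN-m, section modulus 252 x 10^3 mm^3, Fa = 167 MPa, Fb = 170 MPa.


f_a = P / A = 251000.0 / 2460 = 102.0325 MPa
f_b = M / S = 68000000.0 / 252000.0 = 269.8413 MPa
Ratio = f_a / Fa + f_b / Fb
= 102.0325 / 167 + 269.8413 / 170
= 2.1983 (dimensionless)

2.1983 (dimensionless)


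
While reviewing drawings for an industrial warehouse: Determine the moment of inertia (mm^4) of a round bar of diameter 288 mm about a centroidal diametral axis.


r = d / 2 = 288 / 2 = 144.0 mm
I = pi * r^4 / 4 = pi * 144.0^4 / 4
= 337706834.33 mm^4

337706834.33 mm^4


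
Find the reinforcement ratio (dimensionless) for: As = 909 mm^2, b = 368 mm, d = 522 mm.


rho = As / (b * d)
= 909 / (368 * 522)
= 909 / 192096
= 0.004732 (dimensionless)

0.004732 (dimensionless)


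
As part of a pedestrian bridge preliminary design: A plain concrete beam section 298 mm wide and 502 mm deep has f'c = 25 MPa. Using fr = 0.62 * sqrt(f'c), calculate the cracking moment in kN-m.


fr = 0.62 * sqrt(25) = 0.62 * 5.0 = 3.1 MPa
I = 298 * 502^3 / 12 = 3141565865.33 mm^4
y_t = 251.0 mm
M_cr = fr * I / y_t = 3.1 * 3141565865.33 / 251.0 N-mm
= 38.8002 kN-m

38.8002 kN-m


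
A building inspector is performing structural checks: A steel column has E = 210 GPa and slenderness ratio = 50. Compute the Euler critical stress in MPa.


sigma_cr = pi^2 * E / lambda^2
= 9.8696 * 210000.0 / 50^2
= 9.8696 * 210000.0 / 2500
= 829.0468 MPa

829.0468 MPa


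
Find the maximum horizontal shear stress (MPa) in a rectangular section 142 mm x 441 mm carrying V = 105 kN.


A = b * h = 142 * 441 = 62622 mm^2
V = 105 kN = 105000.0 N
tau_max = 1.5 * V / A = 1.5 * 105000.0 / 62622
= 2.5151 MPa

2.5151 MPa


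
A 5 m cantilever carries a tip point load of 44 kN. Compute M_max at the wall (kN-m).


For a cantilever with a point load at the free end:
M_max = P * L = 44 * 5 = 220 kN-m

220 kN-m


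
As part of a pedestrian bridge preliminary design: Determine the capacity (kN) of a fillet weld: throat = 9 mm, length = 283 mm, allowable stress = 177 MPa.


Strength = throat * length * allowable stress
= 9 * 283 * 177 N
= 450819 N
= 450.82 kN

450.82 kN


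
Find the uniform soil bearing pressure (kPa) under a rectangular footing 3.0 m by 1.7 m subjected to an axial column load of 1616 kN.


A = 3.0 * 1.7 = 5.1 m^2
q = P / A = 1616 / 5.1
= 316.8627 kPa

316.8627 kPa


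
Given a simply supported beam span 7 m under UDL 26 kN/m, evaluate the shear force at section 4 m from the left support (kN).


R_A = w * L / 2 = 26 * 7 / 2 = 91.0 kN
V(x) = R_A - w * x = 91.0 - 26 * 4
= -13.0 kN

-13.0 kN


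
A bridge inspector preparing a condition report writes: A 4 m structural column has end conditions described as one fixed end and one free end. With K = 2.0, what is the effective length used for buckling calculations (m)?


L_eff = K * L
= 2.0 * 4
= 8.0 m

8.0 m


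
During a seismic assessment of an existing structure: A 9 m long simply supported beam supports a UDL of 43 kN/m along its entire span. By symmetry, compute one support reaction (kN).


Total load = w * L = 43 * 9 = 387 kN
By symmetry, each reaction R = total / 2 = 387 / 2 = 193.5 kN

193.5 kN


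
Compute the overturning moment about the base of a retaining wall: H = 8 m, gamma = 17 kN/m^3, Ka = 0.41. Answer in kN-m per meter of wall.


Pa = 0.5 * Ka * gamma * H^2
= 0.5 * 0.41 * 17 * 8^2
= 223.04 kN/m
Arm = H / 3 = 8 / 3 = 2.6667 m
Mo = Pa * arm = Pa * H / 3 = 223.04 * 8 / 3 = 594.7733 kN-m/m

594.7733 kN-m/m


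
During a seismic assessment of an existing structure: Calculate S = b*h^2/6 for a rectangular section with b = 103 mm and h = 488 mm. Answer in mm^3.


S = b * h^2 / 6
= 103 * 488^2 / 6
= 103 * 238144 / 6
= 4088138.67 mm^3

4088138.67 mm^3


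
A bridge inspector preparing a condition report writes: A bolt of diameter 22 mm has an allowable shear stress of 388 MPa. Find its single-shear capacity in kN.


A = pi * d^2 / 4 = pi * 22^2 / 4 = 380.1327 mm^2
V = f_v * A / 1000 = 388 * 380.1327 / 1000
= 147.4915 kN

147.4915 kN


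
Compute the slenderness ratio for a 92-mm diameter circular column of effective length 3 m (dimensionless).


Radius of gyration r = d / 4 = 92 / 4 = 23.0 mm
L_eff = 3000.0 mm
Slenderness ratio = L / r = 3000.0 / 23.0 = 130.43 (dimensionless)

130.43 (dimensionless)


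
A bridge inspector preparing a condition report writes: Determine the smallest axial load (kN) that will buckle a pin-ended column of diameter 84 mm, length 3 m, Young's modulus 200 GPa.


I = pi * d^4 / 64 = 2443920.32 mm^4
L = 3000.0 mm
P_cr = pi^2 * E * I / L^2
= 9.8696 * 200000.0 * 2443920.32 / 3000.0^2
= 536011.71 N = 536.0117 kN

536.0117 kN


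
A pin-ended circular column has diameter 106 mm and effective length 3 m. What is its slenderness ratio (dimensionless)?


Radius of gyration r = d / 4 = 106 / 4 = 26.5 mm
L_eff = 3000.0 mm
Slenderness ratio = L / r = 3000.0 / 26.5 = 113.21 (dimensionless)

113.21 (dimensionless)


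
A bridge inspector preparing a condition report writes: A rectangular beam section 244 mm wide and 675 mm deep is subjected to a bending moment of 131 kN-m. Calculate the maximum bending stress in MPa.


I = b * h^3 / 12 = 244 * 675^3 / 12 = 6253453125.0 mm^4
y = h / 2 = 675 / 2 = 337.5 mm
M = 131 kN-m = 131000000.0 N-mm
sigma = M * y / I = 131000000.0 * 337.5 / 6253453125.0
= 7.07 MPa

7.07 MPa


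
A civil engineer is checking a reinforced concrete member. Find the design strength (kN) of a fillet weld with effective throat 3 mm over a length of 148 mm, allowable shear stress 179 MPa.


Strength = throat * length * allowable stress
= 3 * 148 * 179 N
= 79476 N
= 79.48 kN

79.48 kN


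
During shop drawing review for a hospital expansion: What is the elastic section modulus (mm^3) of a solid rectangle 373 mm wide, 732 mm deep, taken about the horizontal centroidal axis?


S = b * h^2 / 6
= 373 * 732^2 / 6
= 373 * 535824 / 6
= 33310392.0 mm^3

33310392.0 mm^3


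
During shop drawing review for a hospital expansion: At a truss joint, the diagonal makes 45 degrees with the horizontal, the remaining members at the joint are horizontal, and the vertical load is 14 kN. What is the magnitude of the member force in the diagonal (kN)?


At the joint, only the diagonal has a vertical component, so vertical equilibrium gives:
F * sin(45) = 14
F = 14 / sin(45)
= 14 / 0.707107
= 19.8 kN

19.8 kN


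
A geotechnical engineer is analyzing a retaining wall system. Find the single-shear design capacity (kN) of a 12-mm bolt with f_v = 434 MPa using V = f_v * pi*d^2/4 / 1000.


A = pi * d^2 / 4 = pi * 12^2 / 4 = 113.0973 mm^2
V = f_v * A / 1000 = 434 * 113.0973 / 1000
= 49.0842 kN

49.0842 kN


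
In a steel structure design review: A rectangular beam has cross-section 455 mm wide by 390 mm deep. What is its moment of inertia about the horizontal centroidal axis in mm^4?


I = b * h^3 / 12
= 455 * 390^3 / 12
= 455 * 59319000 / 12
= 2249178750.0 mm^4

2249178750.0 mm^4


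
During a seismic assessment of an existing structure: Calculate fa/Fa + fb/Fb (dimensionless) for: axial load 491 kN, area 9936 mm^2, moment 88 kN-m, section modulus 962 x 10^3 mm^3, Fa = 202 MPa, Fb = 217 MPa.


f_a = P / A = 491000.0 / 9936 = 49.4163 MPa
f_b = M / S = 88000000.0 / 962000.0 = 91.4761 MPa
Ratio = f_a / Fa + f_b / Fb
= 49.4163 / 202 + 91.4761 / 217
= 0.6662 (dimensionless)

0.6662 (dimensionless)


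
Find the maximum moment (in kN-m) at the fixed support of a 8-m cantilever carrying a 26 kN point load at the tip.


For a cantilever with a point load at the free end:
M_max = P * L = 26 * 8 = 208 kN-m

208 kN-m


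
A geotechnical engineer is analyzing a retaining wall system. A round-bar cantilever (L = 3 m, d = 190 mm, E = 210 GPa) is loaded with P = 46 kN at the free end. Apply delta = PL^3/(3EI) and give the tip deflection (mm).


I = pi * d^4 / 64 = pi * 190^4 / 64 = 63971171.28 mm^4
L = 3000.0 mm, P = 46000.0 N, E = 210000.0 MPa
delta = P * L^3 / (3 * E * I)
= 46000.0 * 3000.0^3 / (3 * 210000.0 * 63971171.28)
= 30.8175 mm

30.8175 mm


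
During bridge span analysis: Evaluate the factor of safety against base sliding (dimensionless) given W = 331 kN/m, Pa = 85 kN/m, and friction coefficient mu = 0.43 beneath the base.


Resisting force = mu * W = 0.43 * 331 = 142.33 kN/m
FOS = Resisting / Driving = 142.33 / 85
= 1.6745 (dimensionless)

1.6745 (dimensionless)


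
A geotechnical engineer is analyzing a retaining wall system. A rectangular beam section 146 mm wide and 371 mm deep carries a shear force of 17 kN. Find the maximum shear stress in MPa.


A = b * h = 146 * 371 = 54166 mm^2
V = 17 kN = 17000.0 N
tau_max = 1.5 * V / A = 1.5 * 17000.0 / 54166
= 0.4708 MPa

0.4708 MPa


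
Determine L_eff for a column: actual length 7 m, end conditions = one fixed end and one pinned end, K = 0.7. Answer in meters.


L_eff = K * L
= 0.7 * 7
= 4.9 m

4.9 m


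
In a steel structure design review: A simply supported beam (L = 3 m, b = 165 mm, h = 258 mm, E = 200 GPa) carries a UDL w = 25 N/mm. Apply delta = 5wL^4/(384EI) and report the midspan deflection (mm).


I = 165 * 258^3 / 12 = 236135790.0 mm^4
L = 3000.0 mm, w = 25 N/mm, E = 200000.0 MPa
delta = 5 * w * L^4 / (384 * E * I)
= 5 * 25 * 3000.0^4 / (384 * 200000.0 * 236135790.0)
= 0.5583 mm

0.5583 mm


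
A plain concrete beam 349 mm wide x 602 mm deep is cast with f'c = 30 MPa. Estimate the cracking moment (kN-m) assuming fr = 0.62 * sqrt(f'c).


fr = 0.62 * sqrt(30) = 0.62 * 5.4772 = 3.3959 MPa
I = 349 * 602^3 / 12 = 6345029632.67 mm^4
y_t = 301.0 mm
M_cr = fr * I / y_t = 3.3959 * 6345029632.67 / 301.0 N-mm
= 71.5846 kN-m

71.5846 kN-m


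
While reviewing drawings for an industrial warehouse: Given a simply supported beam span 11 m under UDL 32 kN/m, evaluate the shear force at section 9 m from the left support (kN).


R_A = w * L / 2 = 32 * 11 / 2 = 176.0 kN
V(x) = R_A - w * x = 176.0 - 32 * 9
= -112.0 kN

-112.0 kN


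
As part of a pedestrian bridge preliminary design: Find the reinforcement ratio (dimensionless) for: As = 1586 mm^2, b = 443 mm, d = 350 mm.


rho = As / (b * d)
= 1586 / (443 * 350)
= 1586 / 155050
= 0.010229 (dimensionless)

0.010229 (dimensionless)


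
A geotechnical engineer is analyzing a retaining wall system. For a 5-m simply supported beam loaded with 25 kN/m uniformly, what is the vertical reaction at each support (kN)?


Total load = w * L = 25 * 5 = 125 kN
By symmetry, each reaction R = total / 2 = 125 / 2 = 62.5 kN

62.5 kN


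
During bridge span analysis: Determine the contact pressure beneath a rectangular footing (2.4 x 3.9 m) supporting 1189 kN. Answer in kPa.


A = 2.4 * 3.9 = 9.36 m^2
q = P / A = 1189 / 9.36
= 127.0299 kPa

127.0299 kPa


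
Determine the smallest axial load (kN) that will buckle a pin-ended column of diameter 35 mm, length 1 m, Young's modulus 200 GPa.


I = pi * d^4 / 64 = 73661.76 mm^4
L = 1000.0 mm
P_cr = pi^2 * E * I / L^2
= 9.8696 * 200000.0 * 73661.76 / 1000.0^2
= 145402.48 N = 145.4025 kN

145.4025 kN


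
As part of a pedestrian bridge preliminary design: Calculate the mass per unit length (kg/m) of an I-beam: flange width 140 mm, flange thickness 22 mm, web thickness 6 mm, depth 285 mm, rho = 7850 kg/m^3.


A_flanges = 2 * 140 * 22 = 6160 mm^2
A_web = (285 - 2 * 22) * 6 = 1446 mm^2
A_total = 6160 + 1446 = 7606 mm^2 = 0.007606 m^2
Weight = rho * A = 7850 * 0.007606 = 59.7071 kg/m

59.7071 kg/m


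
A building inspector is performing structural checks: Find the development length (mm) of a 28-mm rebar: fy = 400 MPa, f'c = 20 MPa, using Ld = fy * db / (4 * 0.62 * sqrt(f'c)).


Ld = (fy * db) / (4 * 0.62 * sqrt(f'c))
= (400 * 28) / (4 * 0.62 * sqrt(20))
= 11200 / 11.0909
= 1009.84 mm

1009.84 mm


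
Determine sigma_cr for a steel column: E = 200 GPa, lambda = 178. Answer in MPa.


sigma_cr = pi^2 * E / lambda^2
= 9.8696 * 200000.0 / 178^2
= 9.8696 * 200000.0 / 31684
= 62.3002 MPa

62.3002 MPa


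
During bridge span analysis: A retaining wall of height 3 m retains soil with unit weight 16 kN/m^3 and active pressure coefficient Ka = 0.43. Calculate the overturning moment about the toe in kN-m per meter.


Pa = 0.5 * Ka * gamma * H^2
= 0.5 * 0.43 * 16 * 3^2
= 30.96 kN/m
Arm = H / 3 = 3 / 3 = 1.0 m
Mo = Pa * arm = Pa * H / 3 = 30.96 * 3 / 3 = 30.96 kN-m/m

30.96 kN-m/m


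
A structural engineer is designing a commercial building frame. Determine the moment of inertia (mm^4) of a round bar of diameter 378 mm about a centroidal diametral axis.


r = d / 2 = 378 / 2 = 189.0 mm
I = pi * r^4 / 4 = pi * 189.0^4 / 4
= 1002160077.64 mm^4

1002160077.64 mm^4


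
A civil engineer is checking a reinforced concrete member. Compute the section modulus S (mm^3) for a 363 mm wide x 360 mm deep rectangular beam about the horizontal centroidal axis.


S = b * h^2 / 6
= 363 * 360^2 / 6
= 363 * 129600 / 6
= 7840800.0 mm^3

7840800.0 mm^3


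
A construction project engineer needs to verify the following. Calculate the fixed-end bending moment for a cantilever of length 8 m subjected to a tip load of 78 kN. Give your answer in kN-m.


For a cantilever with a point load at the free end:
M_max = P * L = 78 * 8 = 624 kN-m

624 kN-m


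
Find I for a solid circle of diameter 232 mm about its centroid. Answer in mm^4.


r = d / 2 = 232 / 2 = 116.0 mm
I = pi * r^4 / 4 = pi * 116.0^4 / 4
= 142207282.79 mm^4

142207282.79 mm^4


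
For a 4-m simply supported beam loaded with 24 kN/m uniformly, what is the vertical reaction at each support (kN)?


Total load = w * L = 24 * 4 = 96 kN
By symmetry, each reaction R = total / 2 = 96 / 2 = 48.0 kN

48.0 kN


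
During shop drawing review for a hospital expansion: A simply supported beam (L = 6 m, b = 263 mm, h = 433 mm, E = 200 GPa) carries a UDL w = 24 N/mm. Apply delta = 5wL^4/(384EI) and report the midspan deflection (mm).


I = 263 * 433^3 / 12 = 1779254985.92 mm^4
L = 6000.0 mm, w = 24 N/mm, E = 200000.0 MPa
delta = 5 * w * L^4 / (384 * E * I)
= 5 * 24 * 6000.0^4 / (384 * 200000.0 * 1779254985.92)
= 1.1381 mm

1.1381 mm


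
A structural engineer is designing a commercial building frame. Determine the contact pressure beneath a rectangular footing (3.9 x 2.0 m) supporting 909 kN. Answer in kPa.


A = 3.9 * 2.0 = 7.8 m^2
q = P / A = 909 / 7.8
= 116.5385 kPa

116.5385 kPa


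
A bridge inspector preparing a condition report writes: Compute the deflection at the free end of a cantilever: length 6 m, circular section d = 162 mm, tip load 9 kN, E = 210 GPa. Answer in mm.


I = pi * d^4 / 64 = pi * 162^4 / 64 = 33808815.61 mm^4
L = 6000.0 mm, P = 9000.0 N, E = 210000.0 MPa
delta = P * L^3 / (3 * E * I)
= 9000.0 * 6000.0^3 / (3 * 210000.0 * 33808815.61)
= 91.2695 mm

91.2695 mm


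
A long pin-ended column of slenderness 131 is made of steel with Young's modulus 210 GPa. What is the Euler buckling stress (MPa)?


sigma_cr = pi^2 * E / lambda^2
= 9.8696 * 210000.0 / 131^2
= 9.8696 * 210000.0 / 17161
= 120.7748 MPa

120.7748 MPa


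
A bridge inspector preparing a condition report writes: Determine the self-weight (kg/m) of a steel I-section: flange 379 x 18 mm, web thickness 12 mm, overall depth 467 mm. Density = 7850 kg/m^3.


A_flanges = 2 * 379 * 18 = 13644 mm^2
A_web = (467 - 2 * 18) * 12 = 5172 mm^2
A_total = 13644 + 5172 = 18816 mm^2 = 0.018816 m^2
Weight = rho * A = 7850 * 0.018816 = 147.7056 kg/m

147.7056 kg/m


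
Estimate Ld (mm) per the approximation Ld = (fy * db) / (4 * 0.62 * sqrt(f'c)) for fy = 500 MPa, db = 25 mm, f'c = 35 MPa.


Ld = (fy * db) / (4 * 0.62 * sqrt(f'c))
= (500 * 25) / (4 * 0.62 * sqrt(35))
= 12500 / 14.6719
= 851.97 mm

851.97 mm


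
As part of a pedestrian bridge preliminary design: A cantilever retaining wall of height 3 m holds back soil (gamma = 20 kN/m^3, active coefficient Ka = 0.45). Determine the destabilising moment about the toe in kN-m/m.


Pa = 0.5 * Ka * gamma * H^2
= 0.5 * 0.45 * 20 * 3^2
= 40.5 kN/m
Arm = H / 3 = 3 / 3 = 1.0 m
Mo = Pa * arm = Pa * H / 3 = 40.5 * 3 / 3 = 40.5 kN-m/m

40.5 kN-m/m


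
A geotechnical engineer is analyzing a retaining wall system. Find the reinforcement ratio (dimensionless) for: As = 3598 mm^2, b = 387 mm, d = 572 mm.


rho = As / (b * d)
= 3598 / (387 * 572)
= 3598 / 221364
= 0.016254 (dimensionless)

0.016254 (dimensionless)


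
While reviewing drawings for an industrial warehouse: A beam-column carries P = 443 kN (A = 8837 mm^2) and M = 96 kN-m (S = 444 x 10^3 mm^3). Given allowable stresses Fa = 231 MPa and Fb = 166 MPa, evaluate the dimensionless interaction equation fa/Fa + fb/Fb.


f_a = P / A = 443000.0 / 8837 = 50.1301 MPa
f_b = M / S = 96000000.0 / 444000.0 = 216.2162 MPa
Ratio = f_a / Fa + f_b / Fb
= 50.1301 / 231 + 216.2162 / 166
= 1.5195 (dimensionless)

1.5195 (dimensionless)


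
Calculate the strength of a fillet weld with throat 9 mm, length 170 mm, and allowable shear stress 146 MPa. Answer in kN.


Strength = throat * length * allowable stress
= 9 * 170 * 146 N
= 223380 N
= 223.38 kN

223.38 kN


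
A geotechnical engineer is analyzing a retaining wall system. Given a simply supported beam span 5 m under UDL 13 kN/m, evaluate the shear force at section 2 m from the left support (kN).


R_A = w * L / 2 = 13 * 5 / 2 = 32.5 kN
V(x) = R_A - w * x = 32.5 - 13 * 2
= 6.5 kN

6.5 kN


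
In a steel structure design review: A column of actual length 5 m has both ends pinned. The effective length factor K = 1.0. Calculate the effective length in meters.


L_eff = K * L
= 1.0 * 5
= 5.0 m

5.0 m


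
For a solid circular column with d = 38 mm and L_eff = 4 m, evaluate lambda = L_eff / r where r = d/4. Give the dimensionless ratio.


Radius of gyration r = d / 4 = 38 / 4 = 9.5 mm
L_eff = 4000.0 mm
Slenderness ratio = L / r = 4000.0 / 9.5 = 421.05 (dimensionless)

421.05 (dimensionless)


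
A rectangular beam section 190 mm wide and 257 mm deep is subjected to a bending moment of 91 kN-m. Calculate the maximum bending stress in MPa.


I = b * h^3 / 12 = 190 * 257^3 / 12 = 268764389.17 mm^4
y = h / 2 = 257 / 2 = 128.5 mm
M = 91 kN-m = 91000000.0 N-mm
sigma = M * y / I = 91000000.0 * 128.5 / 268764389.17
= 43.51 MPa

43.51 MPa


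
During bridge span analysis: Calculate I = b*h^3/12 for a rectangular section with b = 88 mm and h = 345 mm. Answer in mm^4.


I = b * h^3 / 12
= 88 * 345^3 / 12
= 88 * 41063625 / 12
= 301133250.0 mm^4

301133250.0 mm^4


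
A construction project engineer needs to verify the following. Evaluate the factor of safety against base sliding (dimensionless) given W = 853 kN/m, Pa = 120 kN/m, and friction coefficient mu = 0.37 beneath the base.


Resisting force = mu * W = 0.37 * 853 = 315.61 kN/m
FOS = Resisting / Driving = 315.61 / 120
= 2.6301 (dimensionless)

2.6301 (dimensionless)


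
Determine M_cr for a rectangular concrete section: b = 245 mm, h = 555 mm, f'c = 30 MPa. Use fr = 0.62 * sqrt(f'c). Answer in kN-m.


fr = 0.62 * sqrt(30) = 0.62 * 5.4772 = 3.3959 MPa
I = 245 * 555^3 / 12 = 3490308281.25 mm^4
y_t = 277.5 mm
M_cr = fr * I / y_t = 3.3959 * 3490308281.25 / 277.5 N-mm
= 42.7123 kN-m

42.7123 kN-m


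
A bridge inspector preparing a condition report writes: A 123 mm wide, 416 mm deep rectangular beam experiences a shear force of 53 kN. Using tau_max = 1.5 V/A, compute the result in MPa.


A = b * h = 123 * 416 = 51168 mm^2
V = 53 kN = 53000.0 N
tau_max = 1.5 * V / A = 1.5 * 53000.0 / 51168
= 1.5537 MPa

1.5537 MPa


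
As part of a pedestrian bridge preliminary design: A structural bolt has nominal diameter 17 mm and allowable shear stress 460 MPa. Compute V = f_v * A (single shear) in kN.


A = pi * d^2 / 4 = pi * 17^2 / 4 = 226.9801 mm^2
V = f_v * A / 1000 = 460 * 226.9801 / 1000
= 104.4108 kN

104.4108 kN


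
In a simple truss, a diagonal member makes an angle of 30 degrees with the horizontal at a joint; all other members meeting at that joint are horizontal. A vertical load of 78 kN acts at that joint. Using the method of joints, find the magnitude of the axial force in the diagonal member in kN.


At the joint, only the diagonal has a vertical component, so vertical equilibrium gives:
F * sin(30) = 78
F = 78 / sin(30)
= 78 / 0.5
= 156.0 kN

156.0 kN


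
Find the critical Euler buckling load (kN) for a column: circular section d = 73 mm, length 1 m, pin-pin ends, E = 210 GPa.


I = pi * d^4 / 64 = 1393995.4 mm^4
L = 1000.0 mm
P_cr = pi^2 * E * I / L^2
= 9.8696 * 210000.0 * 1393995.4 / 1000.0^2
= 2889218.45 N = 2889.2184 kN

2889.2184 kN


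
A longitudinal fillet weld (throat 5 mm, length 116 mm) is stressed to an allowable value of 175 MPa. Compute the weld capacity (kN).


Strength = throat * length * allowable stress
= 5 * 116 * 175 N
= 101500 N
= 101.5 kN

101.5 kN


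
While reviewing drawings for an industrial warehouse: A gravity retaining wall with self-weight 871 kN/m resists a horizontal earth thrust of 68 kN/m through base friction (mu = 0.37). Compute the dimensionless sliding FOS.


Resisting force = mu * W = 0.37 * 871 = 322.27 kN/m
FOS = Resisting / Driving = 322.27 / 68
= 4.7393 (dimensionless)

4.7393 (dimensionless)


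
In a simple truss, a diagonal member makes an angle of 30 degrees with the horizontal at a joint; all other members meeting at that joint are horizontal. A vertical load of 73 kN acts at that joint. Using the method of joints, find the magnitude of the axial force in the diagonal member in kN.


At the joint, only the diagonal has a vertical component, so vertical equilibrium gives:
F * sin(30) = 73
F = 73 / sin(30)
= 73 / 0.5
= 146.0 kN

146.0 kN


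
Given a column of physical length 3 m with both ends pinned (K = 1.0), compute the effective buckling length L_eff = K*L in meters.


L_eff = K * L
= 1.0 * 3
= 3.0 m

3.0 m


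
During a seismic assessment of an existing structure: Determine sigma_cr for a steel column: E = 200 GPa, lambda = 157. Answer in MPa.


sigma_cr = pi^2 * E / lambda^2
= 9.8696 * 200000.0 / 157^2
= 9.8696 * 200000.0 / 24649
= 80.0812 MPa

80.0812 MPa


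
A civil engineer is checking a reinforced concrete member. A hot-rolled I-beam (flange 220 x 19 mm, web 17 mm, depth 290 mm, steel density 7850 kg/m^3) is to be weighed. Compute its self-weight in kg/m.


A_flanges = 2 * 220 * 19 = 8360 mm^2
A_web = (290 - 2 * 19) * 17 = 4284 mm^2
A_total = 8360 + 4284 = 12644 mm^2 = 0.012644 m^2
Weight = rho * A = 7850 * 0.012644 = 99.2554 kg/m

99.2554 kg/m


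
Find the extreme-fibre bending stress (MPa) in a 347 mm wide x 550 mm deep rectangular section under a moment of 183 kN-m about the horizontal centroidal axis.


I = b * h^3 / 12 = 347 * 550^3 / 12 = 4811010416.67 mm^4
y = h / 2 = 550 / 2 = 275.0 mm
M = 183 kN-m = 183000000.0 N-mm
sigma = M * y / I = 183000000.0 * 275.0 / 4811010416.67
= 10.46 MPa

10.46 MPa


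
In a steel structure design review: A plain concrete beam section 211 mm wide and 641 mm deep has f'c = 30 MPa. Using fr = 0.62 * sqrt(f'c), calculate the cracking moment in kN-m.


fr = 0.62 * sqrt(30) = 0.62 * 5.4772 = 3.3959 MPa
I = 211 * 641^3 / 12 = 4631005510.92 mm^4
y_t = 320.5 mm
M_cr = fr * I / y_t = 3.3959 * 4631005510.92 / 320.5 N-mm
= 49.0681 kN-m

49.0681 kN-m


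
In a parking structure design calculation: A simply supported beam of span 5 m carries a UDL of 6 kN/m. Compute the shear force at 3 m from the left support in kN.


R_A = w * L / 2 = 6 * 5 / 2 = 15.0 kN
V(x) = R_A - w * x = 15.0 - 6 * 3
= -3.0 kN

-3.0 kN


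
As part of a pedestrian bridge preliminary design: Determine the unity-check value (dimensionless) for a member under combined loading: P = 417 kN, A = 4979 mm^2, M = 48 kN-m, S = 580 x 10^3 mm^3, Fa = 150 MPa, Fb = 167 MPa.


f_a = P / A = 417000.0 / 4979 = 83.7518 MPa
f_b = M / S = 48000000.0 / 580000.0 = 82.7586 MPa
Ratio = f_a / Fa + f_b / Fb
= 83.7518 / 150 + 82.7586 / 167
= 1.0539 (dimensionless)

1.0539 (dimensionless)


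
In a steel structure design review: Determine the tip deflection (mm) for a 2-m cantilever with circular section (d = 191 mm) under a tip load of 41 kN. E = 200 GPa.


I = pi * d^4 / 64 = pi * 191^4 / 64 = 65328602.47 mm^4
L = 2000.0 mm, P = 41000.0 N, E = 200000.0 MPa
delta = P * L^3 / (3 * E * I)
= 41000.0 * 2000.0^3 / (3 * 200000.0 * 65328602.47)
= 8.368 mm

8.368 mm


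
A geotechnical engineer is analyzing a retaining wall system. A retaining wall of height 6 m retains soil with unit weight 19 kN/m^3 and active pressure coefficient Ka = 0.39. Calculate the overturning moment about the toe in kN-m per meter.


Pa = 0.5 * Ka * gamma * H^2
= 0.5 * 0.39 * 19 * 6^2
= 133.38 kN/m
Arm = H / 3 = 6 / 3 = 2.0 m
Mo = Pa * arm = Pa * H / 3 = 133.38 * 6 / 3 = 266.76 kN-m/m

266.76 kN-m/m


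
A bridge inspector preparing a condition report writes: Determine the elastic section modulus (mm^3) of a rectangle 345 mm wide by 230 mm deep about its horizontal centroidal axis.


S = b * h^2 / 6
= 345 * 230^2 / 6
= 345 * 52900 / 6
= 3041750.0 mm^3

3041750.0 mm^3


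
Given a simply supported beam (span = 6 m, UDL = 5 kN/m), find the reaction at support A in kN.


Total load = w * L = 5 * 6 = 30 kN
By symmetry, each reaction R = total / 2 = 30 / 2 = 15.0 kN

15.0 kN


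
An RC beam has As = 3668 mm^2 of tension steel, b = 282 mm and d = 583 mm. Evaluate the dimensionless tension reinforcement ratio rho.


rho = As / (b * d)
= 3668 / (282 * 583)
= 3668 / 164406
= 0.022311 (dimensionless)

0.022311 (dimensionless)


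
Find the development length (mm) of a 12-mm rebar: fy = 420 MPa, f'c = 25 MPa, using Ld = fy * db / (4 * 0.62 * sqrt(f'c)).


Ld = (fy * db) / (4 * 0.62 * sqrt(f'c))
= (420 * 12) / (4 * 0.62 * sqrt(25))
= 5040 / 12.4
= 406.45 mm

406.45 mm


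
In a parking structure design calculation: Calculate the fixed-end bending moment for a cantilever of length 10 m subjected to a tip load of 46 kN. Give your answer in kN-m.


For a cantilever with a point load at the free end:
M_max = P * L = 46 * 10 = 460 kN-m

460 kN-m


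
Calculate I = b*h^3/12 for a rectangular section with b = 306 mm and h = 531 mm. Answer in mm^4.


I = b * h^3 / 12
= 306 * 531^3 / 12
= 306 * 149721291 / 12
= 3817892920.5 mm^4

3817892920.5 mm^4


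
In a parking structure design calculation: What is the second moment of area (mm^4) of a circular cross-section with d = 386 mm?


r = d / 2 = 386 / 2 = 193.0 mm
I = pi * r^4 / 4 = pi * 193.0^4 / 4
= 1089730527.72 mm^4

1089730527.72 mm^4


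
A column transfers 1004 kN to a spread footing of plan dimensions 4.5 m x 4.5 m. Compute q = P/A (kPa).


A = 4.5 * 4.5 = 20.25 m^2
q = P / A = 1004 / 20.25
= 49.5802 kPa

49.5802 kPa


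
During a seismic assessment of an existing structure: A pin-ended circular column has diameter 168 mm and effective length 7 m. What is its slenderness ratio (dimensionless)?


Radius of gyration r = d / 4 = 168 / 4 = 42.0 mm
L_eff = 7000.0 mm
Slenderness ratio = L / r = 7000.0 / 42.0 = 166.67 (dimensionless)

166.67 (dimensionless)


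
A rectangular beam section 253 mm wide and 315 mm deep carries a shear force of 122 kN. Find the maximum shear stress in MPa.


A = b * h = 253 * 315 = 79695 mm^2
V = 122 kN = 122000.0 N
tau_max = 1.5 * V / A = 1.5 * 122000.0 / 79695
= 2.2963 MPa

2.2963 MPa


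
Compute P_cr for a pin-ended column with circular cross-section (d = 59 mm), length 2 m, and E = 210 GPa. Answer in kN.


I = pi * d^4 / 64 = 594809.57 mm^4
L = 2000.0 mm
P_cr = pi^2 * E * I / L^2
= 9.8696 * 210000.0 * 594809.57 / 2000.0^2
= 308203.09 N = 308.2031 kN

308.2031 kN


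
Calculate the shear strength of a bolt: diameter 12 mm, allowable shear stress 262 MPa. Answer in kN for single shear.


A = pi * d^2 / 4 = pi * 12^2 / 4 = 113.0973 mm^2
V = f_v * A / 1000 = 262 * 113.0973 / 1000
= 29.6315 kN

29.6315 kN


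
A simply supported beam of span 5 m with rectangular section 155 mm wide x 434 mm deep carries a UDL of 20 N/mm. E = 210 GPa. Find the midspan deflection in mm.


I = 155 * 434^3 / 12 = 1055892343.33 mm^4
L = 5000.0 mm, w = 20 N/mm, E = 210000.0 MPa
delta = 5 * w * L^4 / (384 * E * I)
= 5 * 20 * 5000.0^4 / (384 * 210000.0 * 1055892343.33)
= 0.734 mm

0.734 mm


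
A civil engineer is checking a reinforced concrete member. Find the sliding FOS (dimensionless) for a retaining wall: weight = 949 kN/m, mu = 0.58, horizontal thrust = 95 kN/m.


Resisting force = mu * W = 0.58 * 949 = 550.42 kN/m
FOS = Resisting / Driving = 550.42 / 95
= 5.7939 (dimensionless)

5.7939 (dimensionless)


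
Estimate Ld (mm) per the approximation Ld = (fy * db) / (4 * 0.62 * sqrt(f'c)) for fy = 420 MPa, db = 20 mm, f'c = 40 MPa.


Ld = (fy * db) / (4 * 0.62 * sqrt(f'c))
= (420 * 20) / (4 * 0.62 * sqrt(40))
= 8400 / 15.6849
= 535.55 mm

535.55 mm


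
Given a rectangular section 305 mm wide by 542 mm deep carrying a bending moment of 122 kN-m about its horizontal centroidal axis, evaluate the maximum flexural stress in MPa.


I = b * h^3 / 12 = 305 * 542^3 / 12 = 4046843903.33 mm^4
y = h / 2 = 542 / 2 = 271.0 mm
M = 122 kN-m = 122000000.0 N-mm
sigma = M * y / I = 122000000.0 * 271.0 / 4046843903.33
= 8.17 MPa

8.17 MPa


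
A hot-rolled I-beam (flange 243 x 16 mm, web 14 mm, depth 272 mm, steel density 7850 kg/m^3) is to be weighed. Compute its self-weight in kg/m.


A_flanges = 2 * 243 * 16 = 7776 mm^2
A_web = (272 - 2 * 16) * 14 = 3360 mm^2
A_total = 7776 + 3360 = 11136 mm^2 = 0.011136 m^2
Weight = rho * A = 7850 * 0.011136 = 87.4176 kg/m

87.4176 kg/m


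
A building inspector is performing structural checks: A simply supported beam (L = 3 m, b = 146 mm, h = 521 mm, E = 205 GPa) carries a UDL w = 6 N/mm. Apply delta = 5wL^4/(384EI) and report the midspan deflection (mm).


I = 146 * 521^3 / 12 = 1720619258.83 mm^4
L = 3000.0 mm, w = 6 N/mm, E = 205000.0 MPa
delta = 5 * w * L^4 / (384 * E * I)
= 5 * 6 * 3000.0^4 / (384 * 205000.0 * 1720619258.83)
= 0.0179 mm

0.0179 mm


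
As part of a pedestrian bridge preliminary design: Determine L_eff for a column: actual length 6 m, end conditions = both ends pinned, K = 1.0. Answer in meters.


L_eff = K * L
= 1.0 * 6
= 6.0 m

6.0 m


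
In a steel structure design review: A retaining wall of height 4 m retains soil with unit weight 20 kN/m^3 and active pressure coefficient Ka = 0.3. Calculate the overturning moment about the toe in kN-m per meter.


Pa = 0.5 * Ka * gamma * H^2
= 0.5 * 0.3 * 20 * 4^2
= 48.0 kN/m
Arm = H / 3 = 4 / 3 = 1.3333 m
Mo = Pa * arm = Pa * H / 3 = 48.0 * 4 / 3 = 64.0 kN-m/m

64.0 kN-m/m


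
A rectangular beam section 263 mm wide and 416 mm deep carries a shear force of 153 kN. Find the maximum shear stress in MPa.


A = b * h = 263 * 416 = 109408 mm^2
V = 153 kN = 153000.0 N
tau_max = 1.5 * V / A = 1.5 * 153000.0 / 109408
= 2.0977 MPa

2.0977 MPa


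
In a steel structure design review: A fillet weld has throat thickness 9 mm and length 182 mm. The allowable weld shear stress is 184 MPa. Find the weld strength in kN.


Strength = throat * length * allowable stress
= 9 * 182 * 184 N
= 301392 N
= 301.39 kN

301.39 kN


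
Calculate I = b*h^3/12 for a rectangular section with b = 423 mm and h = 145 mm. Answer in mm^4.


I = b * h^3 / 12
= 423 * 145^3 / 12
= 423 * 3048625 / 12
= 107464031.25 mm^4

107464031.25 mm^4


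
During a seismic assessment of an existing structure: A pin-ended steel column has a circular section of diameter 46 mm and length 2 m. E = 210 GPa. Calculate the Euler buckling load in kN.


I = pi * d^4 / 64 = 219786.61 mm^4
L = 2000.0 mm
P_cr = pi^2 * E * I / L^2
= 9.8696 * 210000.0 * 219786.61 / 2000.0^2
= 113883.36 N = 113.8834 kN

113.8834 kN


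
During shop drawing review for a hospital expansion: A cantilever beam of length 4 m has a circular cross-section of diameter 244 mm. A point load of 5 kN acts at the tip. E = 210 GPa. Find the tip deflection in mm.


I = pi * d^4 / 64 = pi * 244^4 / 64 = 173991969.47 mm^4
L = 4000.0 mm, P = 5000.0 N, E = 210000.0 MPa
delta = P * L^3 / (3 * E * I)
= 5000.0 * 4000.0^3 / (3 * 210000.0 * 173991969.47)
= 2.9193 mm

2.9193 mm
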